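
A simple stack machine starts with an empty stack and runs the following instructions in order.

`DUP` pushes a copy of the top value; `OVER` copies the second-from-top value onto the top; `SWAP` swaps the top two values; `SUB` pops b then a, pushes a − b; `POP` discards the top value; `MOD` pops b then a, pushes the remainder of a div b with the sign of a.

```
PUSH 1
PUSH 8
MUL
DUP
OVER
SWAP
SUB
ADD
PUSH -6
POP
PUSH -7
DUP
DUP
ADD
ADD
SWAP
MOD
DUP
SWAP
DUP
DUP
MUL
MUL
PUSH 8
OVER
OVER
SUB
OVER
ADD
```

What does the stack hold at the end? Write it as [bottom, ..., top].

PUSH 1   1
PUSH 8   1 8
MUL      8
DUP      8 8
OVER     8 8 8
SWAP     8 8 8
SUB      8 0
ADD      8
PUSH -6  8 -6
POP      8
PUSH -7  8 -7
DUP      8 -7 -7
DUP      8 -7 -7 -7
ADD      8 -7 -14
ADD      8 -21
SWAP     -21 8
MOD      -5
DUP      -5 -5
SWAP     -5 -5
DUP      -5 -5 -5
DUP      -5 -5 -5 -5
MUL      -5 -5 25
MUL      -5 -125
PUSH 8   -5 -125 8
OVER     -5 -125 8 -125
OVER     -5 -125 8 -125 8
SUB      -5 -125 8 -133
OVER     -5 -125 8 -133 8
ADD      -5 -125 8 -125

[-5, -125, 8, -125]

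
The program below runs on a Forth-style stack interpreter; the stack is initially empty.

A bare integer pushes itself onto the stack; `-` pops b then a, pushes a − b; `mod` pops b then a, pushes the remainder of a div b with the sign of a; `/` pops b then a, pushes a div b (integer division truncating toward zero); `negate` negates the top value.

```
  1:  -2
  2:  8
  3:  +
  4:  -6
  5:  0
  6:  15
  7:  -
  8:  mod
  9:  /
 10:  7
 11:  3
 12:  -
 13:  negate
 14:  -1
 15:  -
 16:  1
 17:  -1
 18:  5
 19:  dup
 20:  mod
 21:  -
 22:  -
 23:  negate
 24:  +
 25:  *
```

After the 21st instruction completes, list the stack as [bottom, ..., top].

-2      -2
8       -2 8
+       6
-6      6 -6
0       6 -6 0
15      6 -6 0 15
-       6 -6 -15
mod     6 -6
/       -1
7       -1 7
3       -1 7 3
-       -1 4
negate  -1 -4
-1      -1 -4 -1
-       -1 -3
1       -1 -3 1
-1      -1 -3 1 -1
5       -1 -3 1 -1 5
dup     -1 -3 1 -1 5 5
mod     -1 -3 1 -1 0
-       -1 -3 1 -1

[-1, -3, 1, -1]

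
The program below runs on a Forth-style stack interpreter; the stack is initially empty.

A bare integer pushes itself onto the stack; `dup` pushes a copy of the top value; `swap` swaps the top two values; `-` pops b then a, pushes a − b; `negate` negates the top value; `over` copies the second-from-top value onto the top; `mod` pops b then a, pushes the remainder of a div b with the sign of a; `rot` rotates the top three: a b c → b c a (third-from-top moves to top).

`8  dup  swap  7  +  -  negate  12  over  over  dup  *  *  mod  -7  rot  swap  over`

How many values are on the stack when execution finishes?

8       [8]
dup     [8, 8]
swap    [8, 8]
7       [8, 8, 7]
+       [8, 15]
-       [-7]
negate  [7]
12      [7, 12]
over    [7, 12, 7]
over    [7, 12, 7, 12]
dup     [7, 12, 7, 12, 12]
*       [7, 12, 7, 144]
*       [7, 12, 1008]
mod     [7, 12]
-7      [7, 12, -7]
rot     [12, -7, 7]
swap    [12, 7, -7]
over    [12, 7, -7, 7]

4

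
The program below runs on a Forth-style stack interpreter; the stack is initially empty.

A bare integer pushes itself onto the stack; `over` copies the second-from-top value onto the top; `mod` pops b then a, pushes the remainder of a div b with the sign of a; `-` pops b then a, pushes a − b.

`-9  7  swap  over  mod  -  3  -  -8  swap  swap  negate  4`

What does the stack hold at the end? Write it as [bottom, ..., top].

[6, 8, 4]

-9     : [-9]
7      : [-9, 7]
swap   : [7, -9]
over   : [7, -9, 7]
mod    : [7, -2]
-      : [9]
3      : [9, 3]
-      : [6]
-8     : [6, -8]
swap   : [-8, 6]
swap   : [6, -8]
negate : [6, 8]
4      : [6, 8, 4]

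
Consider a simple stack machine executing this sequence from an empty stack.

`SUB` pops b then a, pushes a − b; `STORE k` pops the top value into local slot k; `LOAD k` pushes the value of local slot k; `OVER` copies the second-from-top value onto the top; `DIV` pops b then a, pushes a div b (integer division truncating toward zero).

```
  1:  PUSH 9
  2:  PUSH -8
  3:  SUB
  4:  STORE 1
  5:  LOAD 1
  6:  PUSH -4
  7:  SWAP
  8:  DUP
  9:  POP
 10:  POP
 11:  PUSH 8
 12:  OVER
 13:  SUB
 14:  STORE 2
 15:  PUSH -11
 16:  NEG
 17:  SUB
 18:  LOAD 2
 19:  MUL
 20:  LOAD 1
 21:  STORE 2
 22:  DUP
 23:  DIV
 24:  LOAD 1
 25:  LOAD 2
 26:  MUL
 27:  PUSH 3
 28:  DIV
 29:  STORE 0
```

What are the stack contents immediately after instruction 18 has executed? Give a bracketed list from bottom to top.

[-15, 12]

PUSH 9    [9]
PUSH -8   [9, -8]
SUB       [17]
STORE 1   []
LOAD 1    [17]
PUSH -4   [17, -4]
SWAP      [-4, 17]
DUP       [-4, 17, 17]
POP       [-4, 17]
POP       [-4]
PUSH 8    [-4, 8]
OVER      [-4, 8, -4]
SUB       [-4, 12]
STORE 2   [-4]
PUSH -11  [-4, -11]
NEG       [-4, 11]
SUB       [-15]
LOAD 2    [-15, 12]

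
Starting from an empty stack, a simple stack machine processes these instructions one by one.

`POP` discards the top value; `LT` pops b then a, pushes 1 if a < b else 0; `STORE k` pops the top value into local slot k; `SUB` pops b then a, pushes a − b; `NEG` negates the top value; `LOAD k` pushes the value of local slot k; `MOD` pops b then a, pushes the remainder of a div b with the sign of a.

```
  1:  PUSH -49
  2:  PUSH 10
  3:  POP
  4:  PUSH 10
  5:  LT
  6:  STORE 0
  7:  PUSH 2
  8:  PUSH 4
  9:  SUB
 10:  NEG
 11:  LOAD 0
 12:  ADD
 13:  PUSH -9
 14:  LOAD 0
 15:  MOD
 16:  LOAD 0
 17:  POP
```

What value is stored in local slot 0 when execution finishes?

1

PUSH -49 -> [-49]
PUSH 10  -> [-49, 10]
POP      -> [-49]
PUSH 10  -> [-49, 10]
LT       -> [1]
STORE 0  -> []
PUSH 2   -> [2]
PUSH 4   -> [2, 4]
SUB      -> [-2]
NEG      -> [2]
LOAD 0   -> [2, 1]
ADD      -> [3]
PUSH -9  -> [3, -9]
LOAD 0   -> [3, -9, 1]
MOD      -> [3, 0]
LOAD 0   -> [3, 0, 1]
POP      -> [3, 0]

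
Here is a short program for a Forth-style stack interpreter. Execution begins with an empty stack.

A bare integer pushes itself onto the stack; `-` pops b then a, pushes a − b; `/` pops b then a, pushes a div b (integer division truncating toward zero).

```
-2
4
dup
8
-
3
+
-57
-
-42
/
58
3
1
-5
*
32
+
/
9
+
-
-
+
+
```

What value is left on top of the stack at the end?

-2  → -2
4   → -2 4
dup → -2 4 4
8   → -2 4 4 8
-   → -2 4 -4
3   → -2 4 -4 3
+   → -2 4 -1
-57 → -2 4 -1 -57
-   → -2 4 56
-42 → -2 4 56 -42
/   → -2 4 -1
58  → -2 4 -1 58
3   → -2 4 -1 58 3
1   → -2 4 -1 58 3 1
-5  → -2 4 -1 58 3 1 -5
*   → -2 4 -1 58 3 -5
32  → -2 4 -1 58 3 -5 32
+   → -2 4 -1 58 3 27
/   → -2 4 -1 58 0
9   → -2 4 -1 58 0 9
+   → -2 4 -1 58 9
-   → -2 4 -1 49
-   → -2 4 -50
+   → -2 -46
+   → -48

-48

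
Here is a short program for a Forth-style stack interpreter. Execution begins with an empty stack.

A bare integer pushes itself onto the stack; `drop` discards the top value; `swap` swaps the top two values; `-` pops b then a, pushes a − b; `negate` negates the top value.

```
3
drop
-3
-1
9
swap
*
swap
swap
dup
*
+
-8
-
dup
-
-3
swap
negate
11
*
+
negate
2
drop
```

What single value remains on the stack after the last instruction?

3      -> [3]
drop   -> []
-3     -> [-3]
-1     -> [-3, -1]
9      -> [-3, -1, 9]
swap   -> [-3, 9, -1]
*      -> [-3, -9]
swap   -> [-9, -3]
swap   -> [-3, -9]
dup    -> [-3, -9, -9]
*      -> [-3, 81]
+      -> [78]
-8     -> [78, -8]
-      -> [86]
dup    -> [86, 86]
-      -> [0]
-3     -> [0, -3]
swap   -> [-3, 0]
negate -> [-3, 0]
11     -> [-3, 0, 11]
*      -> [-3, 0]
+      -> [-3]
negate -> [3]
2      -> [3, 2]
drop   -> [3]

3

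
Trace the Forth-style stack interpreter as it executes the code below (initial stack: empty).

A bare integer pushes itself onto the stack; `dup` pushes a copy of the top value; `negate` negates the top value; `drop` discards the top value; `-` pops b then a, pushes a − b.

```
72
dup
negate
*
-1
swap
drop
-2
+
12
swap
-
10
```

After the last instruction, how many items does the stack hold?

2

72     : [72]
dup    : [72, 72]
negate : [72, -72]
*      : [-5184]
-1     : [-5184, -1]
swap   : [-1, -5184]
drop   : [-1]
-2     : [-1, -2]
+      : [-3]
12     : [-3, 12]
swap   : [12, -3]
-      : [15]
10     : [15, 10]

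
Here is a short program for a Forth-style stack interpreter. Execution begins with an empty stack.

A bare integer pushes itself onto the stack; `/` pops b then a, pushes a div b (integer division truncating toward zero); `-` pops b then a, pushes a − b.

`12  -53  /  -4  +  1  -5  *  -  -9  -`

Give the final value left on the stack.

10

12  → [12]
-53 → [12, -53]
/   → [0]
-4  → [0, -4]
+   → [-4]
1   → [-4, 1]
-5  → [-4, 1, -5]
*   → [-4, -5]
-   → [1]
-9  → [1, -9]
-   → [10]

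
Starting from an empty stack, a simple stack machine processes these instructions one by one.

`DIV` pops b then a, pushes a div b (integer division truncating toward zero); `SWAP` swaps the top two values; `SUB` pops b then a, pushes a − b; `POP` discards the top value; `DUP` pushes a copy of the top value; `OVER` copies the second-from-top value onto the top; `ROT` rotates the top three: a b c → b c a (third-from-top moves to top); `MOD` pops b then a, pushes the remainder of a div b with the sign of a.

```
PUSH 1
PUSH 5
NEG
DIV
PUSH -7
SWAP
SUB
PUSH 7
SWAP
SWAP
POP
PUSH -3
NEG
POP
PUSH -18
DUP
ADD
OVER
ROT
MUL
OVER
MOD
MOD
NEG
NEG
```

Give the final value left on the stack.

-10

PUSH 1   : 1
PUSH 5   : 1 5
NEG      : 1 -5
DIV      : 0
PUSH -7  : 0 -7
SWAP     : -7 0
SUB      : -7
PUSH 7   : -7 7
SWAP     : 7 -7
SWAP     : -7 7
POP      : -7
PUSH -3  : -7 -3
NEG      : -7 3
POP      : -7
PUSH -18 : -7 -18
DUP      : -7 -18 -18
ADD      : -7 -36
OVER     : -7 -36 -7
ROT      : -36 -7 -7
MUL      : -36 49
OVER     : -36 49 -36
MOD      : -36 13
MOD      : -10
NEG      : 10
NEG      : -10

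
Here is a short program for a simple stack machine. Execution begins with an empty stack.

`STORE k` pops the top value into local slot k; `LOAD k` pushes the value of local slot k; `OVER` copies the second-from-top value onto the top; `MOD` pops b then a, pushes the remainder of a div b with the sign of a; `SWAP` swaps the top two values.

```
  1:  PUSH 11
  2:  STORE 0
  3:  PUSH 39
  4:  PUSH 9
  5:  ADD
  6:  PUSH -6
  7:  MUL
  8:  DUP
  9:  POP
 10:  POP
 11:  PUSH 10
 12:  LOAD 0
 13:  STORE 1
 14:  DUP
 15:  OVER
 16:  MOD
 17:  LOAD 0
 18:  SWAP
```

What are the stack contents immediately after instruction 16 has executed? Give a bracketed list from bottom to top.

PUSH 11 : [11]
STORE 0 : []
PUSH 39 : [39]
PUSH 9  : [39, 9]
ADD     : [48]
PUSH -6 : [48, -6]
MUL     : [-288]
DUP     : [-288, -288]
POP     : [-288]
POP     : []
PUSH 10 : [10]
LOAD 0  : [10, 11]
STORE 1 : [10]
DUP     : [10, 10]
OVER    : [10, 10, 10]
MOD     : [10, 0]

[10, 0]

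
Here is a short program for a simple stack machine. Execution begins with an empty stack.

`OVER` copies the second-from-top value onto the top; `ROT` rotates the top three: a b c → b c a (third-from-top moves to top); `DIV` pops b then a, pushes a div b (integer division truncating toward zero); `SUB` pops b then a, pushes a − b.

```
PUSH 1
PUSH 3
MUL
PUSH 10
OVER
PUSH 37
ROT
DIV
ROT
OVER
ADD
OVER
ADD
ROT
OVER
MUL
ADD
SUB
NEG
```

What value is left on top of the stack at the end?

33

PUSH 1  → 1
PUSH 3  → 1 3
MUL     → 3
PUSH 10 → 3 10
OVER    → 3 10 3
PUSH 37 → 3 10 3 37
ROT     → 3 3 37 10
DIV     → 3 3 3
ROT     → 3 3 3
OVER    → 3 3 3 3
ADD     → 3 3 6
OVER    → 3 3 6 3
ADD     → 3 3 9
ROT     → 3 9 3
OVER    → 3 9 3 9
MUL     → 3 9 27
ADD     → 3 36
SUB     → -33
NEG     → 33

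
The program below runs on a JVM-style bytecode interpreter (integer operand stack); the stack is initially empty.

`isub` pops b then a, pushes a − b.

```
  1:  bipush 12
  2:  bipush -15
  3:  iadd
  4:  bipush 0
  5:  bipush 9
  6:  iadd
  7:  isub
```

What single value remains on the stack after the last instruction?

-12

bipush 12  → 12
bipush -15 → 12 -15
iadd       → -3
bipush 0   → -3 0
bipush 9   → -3 0 9
iadd       → -3 9
isub       → -12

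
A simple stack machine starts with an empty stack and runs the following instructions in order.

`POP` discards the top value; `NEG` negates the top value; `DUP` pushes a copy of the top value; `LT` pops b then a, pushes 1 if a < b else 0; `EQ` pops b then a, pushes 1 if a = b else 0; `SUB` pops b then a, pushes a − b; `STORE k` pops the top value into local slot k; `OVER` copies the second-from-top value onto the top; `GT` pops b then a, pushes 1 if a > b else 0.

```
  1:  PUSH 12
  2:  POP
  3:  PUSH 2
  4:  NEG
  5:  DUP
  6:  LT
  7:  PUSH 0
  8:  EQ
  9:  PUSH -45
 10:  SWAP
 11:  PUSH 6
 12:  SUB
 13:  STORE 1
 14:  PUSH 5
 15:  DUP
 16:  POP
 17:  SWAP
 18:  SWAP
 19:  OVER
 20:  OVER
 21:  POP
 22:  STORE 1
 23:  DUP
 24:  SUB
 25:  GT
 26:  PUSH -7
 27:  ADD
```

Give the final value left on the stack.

-7

PUSH 12  -> [12]
POP      -> []
PUSH 2   -> [2]
NEG      -> [-2]
DUP      -> [-2, -2]
LT       -> [0]
PUSH 0   -> [0, 0]
EQ       -> [1]
PUSH -45 -> [1, -45]
SWAP     -> [-45, 1]
PUSH 6   -> [-45, 1, 6]
SUB      -> [-45, -5]
STORE 1  -> [-45]
PUSH 5   -> [-45, 5]
DUP      -> [-45, 5, 5]
POP      -> [-45, 5]
SWAP     -> [5, -45]
SWAP     -> [-45, 5]
OVER     -> [-45, 5, -45]
OVER     -> [-45, 5, -45, 5]
POP      -> [-45, 5, -45]
STORE 1  -> [-45, 5]
DUP      -> [-45, 5, 5]
SUB      -> [-45, 0]
GT       -> [0]
PUSH -7  -> [0, -7]
ADD      -> [-7]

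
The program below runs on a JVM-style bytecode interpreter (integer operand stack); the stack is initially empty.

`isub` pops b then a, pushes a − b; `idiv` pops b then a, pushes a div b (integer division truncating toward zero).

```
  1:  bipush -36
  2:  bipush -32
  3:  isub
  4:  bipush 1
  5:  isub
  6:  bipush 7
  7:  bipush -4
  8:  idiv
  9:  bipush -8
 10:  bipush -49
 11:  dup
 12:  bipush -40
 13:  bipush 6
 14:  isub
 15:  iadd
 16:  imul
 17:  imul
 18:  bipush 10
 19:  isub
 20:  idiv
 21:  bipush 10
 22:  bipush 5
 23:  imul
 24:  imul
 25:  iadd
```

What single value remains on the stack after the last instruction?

-5

bipush -36  -36
bipush -32  -36 -32
isub        -4
bipush 1    -4 1
isub        -5
bipush 7    -5 7
bipush -4   -5 7 -4
idiv        -5 -1
bipush -8   -5 -1 -8
bipush -49  -5 -1 -8 -49
dup         -5 -1 -8 -49 -49
bipush -40  -5 -1 -8 -49 -49 -40
bipush 6    -5 -1 -8 -49 -49 -40 6
isub        -5 -1 -8 -49 -49 -46
iadd        -5 -1 -8 -49 -95
imul        -5 -1 -8 4655
imul        -5 -1 -37240
bipush 10   -5 -1 -37240 10
isub        -5 -1 -37250
idiv        -5 0
bipush 10   -5 0 10
bipush 5    -5 0 10 5
imul        -5 0 50
imul        -5 0
iadd        -5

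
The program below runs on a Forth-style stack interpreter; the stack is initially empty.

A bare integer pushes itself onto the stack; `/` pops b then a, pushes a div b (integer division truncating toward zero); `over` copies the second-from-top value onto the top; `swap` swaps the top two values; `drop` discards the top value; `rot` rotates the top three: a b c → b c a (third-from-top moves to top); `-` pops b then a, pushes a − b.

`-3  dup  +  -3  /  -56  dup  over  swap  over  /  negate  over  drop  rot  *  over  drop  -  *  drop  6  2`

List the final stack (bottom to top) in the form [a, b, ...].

[6, 2]

-3      -3
dup     -3 -3
+       -6
-3      -6 -3
/       2
-56     2 -56
dup     2 -56 -56
over    2 -56 -56 -56
swap    2 -56 -56 -56
over    2 -56 -56 -56 -56
/       2 -56 -56 1
negate  2 -56 -56 -1
over    2 -56 -56 -1 -56
drop    2 -56 -56 -1
rot     2 -56 -1 -56
*       2 -56 56
over    2 -56 56 -56
drop    2 -56 56
-       2 -112
*       -224
drop    (empty)
6       6
2       6 2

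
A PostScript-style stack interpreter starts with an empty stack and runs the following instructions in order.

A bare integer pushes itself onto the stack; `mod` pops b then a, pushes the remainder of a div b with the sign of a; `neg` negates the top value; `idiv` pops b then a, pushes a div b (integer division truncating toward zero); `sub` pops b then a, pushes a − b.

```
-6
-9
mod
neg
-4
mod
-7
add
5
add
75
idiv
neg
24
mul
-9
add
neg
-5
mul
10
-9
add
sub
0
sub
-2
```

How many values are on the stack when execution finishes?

-6   -> [-6]
-9   -> [-6, -9]
mod  -> [-6]
neg  -> [6]
-4   -> [6, -4]
mod  -> [2]
-7   -> [2, -7]
add  -> [-5]
5    -> [-5, 5]
add  -> [0]
75   -> [0, 75]
idiv -> [0]
neg  -> [0]
24   -> [0, 24]
mul  -> [0]
-9   -> [0, -9]
add  -> [-9]
neg  -> [9]
-5   -> [9, -5]
mul  -> [-45]
10   -> [-45, 10]
-9   -> [-45, 10, -9]
add  -> [-45, 1]
sub  -> [-46]
0    -> [-46, 0]
sub  -> [-46]
-2   -> [-46, -2]

2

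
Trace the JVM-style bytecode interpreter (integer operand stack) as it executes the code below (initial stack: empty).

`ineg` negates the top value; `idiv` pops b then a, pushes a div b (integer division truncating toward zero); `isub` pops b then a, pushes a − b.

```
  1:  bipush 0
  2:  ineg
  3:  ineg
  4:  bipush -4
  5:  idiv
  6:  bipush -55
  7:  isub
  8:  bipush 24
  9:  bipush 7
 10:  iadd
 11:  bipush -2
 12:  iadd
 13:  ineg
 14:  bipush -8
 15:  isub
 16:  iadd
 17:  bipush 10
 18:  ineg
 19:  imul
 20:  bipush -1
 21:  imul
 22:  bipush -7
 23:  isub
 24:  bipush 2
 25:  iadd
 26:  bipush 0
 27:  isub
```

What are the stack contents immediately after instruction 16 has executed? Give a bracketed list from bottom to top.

bipush 0   : [0]
ineg       : [0]
ineg       : [0]
bipush -4  : [0, -4]
idiv       : [0]
bipush -55 : [0, -55]
isub       : [55]
bipush 24  : [55, 24]
bipush 7   : [55, 24, 7]
iadd       : [55, 31]
bipush -2  : [55, 31, -2]
iadd       : [55, 29]
ineg       : [55, -29]
bipush -8  : [55, -29, -8]
isub       : [55, -21]
iadd       : [34]

[34]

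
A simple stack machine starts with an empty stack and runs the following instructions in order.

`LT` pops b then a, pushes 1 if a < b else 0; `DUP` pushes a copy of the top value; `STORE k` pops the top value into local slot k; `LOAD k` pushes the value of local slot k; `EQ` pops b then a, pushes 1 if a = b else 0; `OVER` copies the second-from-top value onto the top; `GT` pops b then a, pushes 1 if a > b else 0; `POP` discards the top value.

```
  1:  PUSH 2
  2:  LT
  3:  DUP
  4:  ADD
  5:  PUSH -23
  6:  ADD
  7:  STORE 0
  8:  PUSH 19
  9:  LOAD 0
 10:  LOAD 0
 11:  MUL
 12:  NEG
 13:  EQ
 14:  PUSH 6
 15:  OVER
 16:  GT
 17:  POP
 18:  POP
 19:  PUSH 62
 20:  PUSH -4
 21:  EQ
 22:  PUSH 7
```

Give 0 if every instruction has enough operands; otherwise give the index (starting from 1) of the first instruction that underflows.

PUSH 2  2
LT  — needs 2 operands, stack has 1 → underflow

2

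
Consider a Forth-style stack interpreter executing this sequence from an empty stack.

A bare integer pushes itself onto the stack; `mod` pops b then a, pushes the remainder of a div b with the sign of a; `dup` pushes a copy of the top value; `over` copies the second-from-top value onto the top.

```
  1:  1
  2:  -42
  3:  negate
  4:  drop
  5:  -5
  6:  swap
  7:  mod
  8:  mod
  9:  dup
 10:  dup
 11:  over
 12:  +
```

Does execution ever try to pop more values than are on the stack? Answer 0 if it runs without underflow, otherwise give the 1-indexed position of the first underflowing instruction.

1      → [1]
-42    → [1, -42]
negate → [1, 42]
drop   → [1]
-5     → [1, -5]
swap   → [-5, 1]
mod    → [0]
mod  — needs 2 operands, stack has 1 → underflow

8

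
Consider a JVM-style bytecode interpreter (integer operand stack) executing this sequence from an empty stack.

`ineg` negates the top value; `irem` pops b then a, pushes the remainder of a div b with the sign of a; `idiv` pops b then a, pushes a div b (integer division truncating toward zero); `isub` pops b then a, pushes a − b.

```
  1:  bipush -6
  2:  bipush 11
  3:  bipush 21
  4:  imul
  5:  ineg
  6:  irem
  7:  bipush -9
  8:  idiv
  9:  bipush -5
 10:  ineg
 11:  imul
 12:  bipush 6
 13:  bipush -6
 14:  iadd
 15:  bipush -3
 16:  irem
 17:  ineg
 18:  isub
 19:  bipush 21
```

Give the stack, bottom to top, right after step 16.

bipush -6 -> -6
bipush 11 -> -6 11
bipush 21 -> -6 11 21
imul      -> -6 231
ineg      -> -6 -231
irem      -> -6
bipush -9 -> -6 -9
idiv      -> 0
bipush -5 -> 0 -5
ineg      -> 0 5
imul      -> 0
bipush 6  -> 0 6
bipush -6 -> 0 6 -6
iadd      -> 0 0
bipush -3 -> 0 0 -3
irem      -> 0 0

[0, 0]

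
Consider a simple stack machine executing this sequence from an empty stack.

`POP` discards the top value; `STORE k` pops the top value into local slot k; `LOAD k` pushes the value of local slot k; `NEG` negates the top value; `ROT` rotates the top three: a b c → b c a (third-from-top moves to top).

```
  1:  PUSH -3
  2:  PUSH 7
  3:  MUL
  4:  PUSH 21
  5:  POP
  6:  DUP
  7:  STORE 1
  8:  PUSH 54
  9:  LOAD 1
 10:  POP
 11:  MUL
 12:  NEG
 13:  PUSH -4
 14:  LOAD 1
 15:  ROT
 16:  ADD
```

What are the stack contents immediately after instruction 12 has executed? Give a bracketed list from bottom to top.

PUSH -3 -> -3
PUSH 7  -> -3 7
MUL     -> -21
PUSH 21 -> -21 21
POP     -> -21
DUP     -> -21 -21
STORE 1 -> -21
PUSH 54 -> -21 54
LOAD 1  -> -21 54 -21
POP     -> -21 54
MUL     -> -1134
NEG     -> 1134

[1134]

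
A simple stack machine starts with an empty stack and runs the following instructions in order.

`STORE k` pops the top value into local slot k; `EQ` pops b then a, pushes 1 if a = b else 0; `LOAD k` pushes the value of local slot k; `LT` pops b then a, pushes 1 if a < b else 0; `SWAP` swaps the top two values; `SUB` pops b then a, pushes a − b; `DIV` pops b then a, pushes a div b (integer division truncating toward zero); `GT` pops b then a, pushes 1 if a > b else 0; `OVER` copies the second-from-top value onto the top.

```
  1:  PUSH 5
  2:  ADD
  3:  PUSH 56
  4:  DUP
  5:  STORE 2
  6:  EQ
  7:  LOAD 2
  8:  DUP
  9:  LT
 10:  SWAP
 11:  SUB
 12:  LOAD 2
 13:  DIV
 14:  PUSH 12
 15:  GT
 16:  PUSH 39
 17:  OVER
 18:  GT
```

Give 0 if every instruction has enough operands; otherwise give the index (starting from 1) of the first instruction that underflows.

PUSH 5 → [5]
ADD  — needs 2 operands, stack has 1 → underflow

2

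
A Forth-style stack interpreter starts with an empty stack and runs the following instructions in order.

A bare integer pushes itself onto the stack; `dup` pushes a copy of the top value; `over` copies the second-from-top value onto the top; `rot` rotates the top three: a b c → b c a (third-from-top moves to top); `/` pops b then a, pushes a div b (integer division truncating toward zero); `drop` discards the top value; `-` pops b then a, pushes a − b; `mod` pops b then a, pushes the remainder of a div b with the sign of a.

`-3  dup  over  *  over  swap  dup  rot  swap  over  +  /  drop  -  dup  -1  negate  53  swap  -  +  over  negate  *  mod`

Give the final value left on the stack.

-12

-3     → [-3]
dup    → [-3, -3]
over   → [-3, -3, -3]
*      → [-3, 9]
over   → [-3, 9, -3]
swap   → [-3, -3, 9]
dup    → [-3, -3, 9, 9]
rot    → [-3, 9, 9, -3]
swap   → [-3, 9, -3, 9]
over   → [-3, 9, -3, 9, -3]
+      → [-3, 9, -3, 6]
/      → [-3, 9, 0]
drop   → [-3, 9]
-      → [-12]
dup    → [-12, -12]
-1     → [-12, -12, -1]
negate → [-12, -12, 1]
53     → [-12, -12, 1, 53]
swap   → [-12, -12, 53, 1]
-      → [-12, -12, 52]
+      → [-12, 40]
over   → [-12, 40, -12]
negate → [-12, 40, 12]
*      → [-12, 480]
mod    → [-12]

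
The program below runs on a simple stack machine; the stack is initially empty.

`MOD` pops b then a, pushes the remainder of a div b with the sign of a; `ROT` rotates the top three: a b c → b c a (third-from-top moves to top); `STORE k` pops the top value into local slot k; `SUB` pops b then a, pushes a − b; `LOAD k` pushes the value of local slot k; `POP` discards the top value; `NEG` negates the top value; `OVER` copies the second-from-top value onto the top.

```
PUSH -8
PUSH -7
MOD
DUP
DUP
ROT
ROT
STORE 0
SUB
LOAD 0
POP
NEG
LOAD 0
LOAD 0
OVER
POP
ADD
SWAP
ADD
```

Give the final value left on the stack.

PUSH -8 : -8
PUSH -7 : -8 -7
MOD     : -1
DUP     : -1 -1
DUP     : -1 -1 -1
ROT     : -1 -1 -1
ROT     : -1 -1 -1
STORE 0 : -1 -1
SUB     : 0
LOAD 0  : 0 -1
POP     : 0
NEG     : 0
LOAD 0  : 0 -1
LOAD 0  : 0 -1 -1
OVER    : 0 -1 -1 -1
POP     : 0 -1 -1
ADD     : 0 -2
SWAP    : -2 0
ADD     : -2

-2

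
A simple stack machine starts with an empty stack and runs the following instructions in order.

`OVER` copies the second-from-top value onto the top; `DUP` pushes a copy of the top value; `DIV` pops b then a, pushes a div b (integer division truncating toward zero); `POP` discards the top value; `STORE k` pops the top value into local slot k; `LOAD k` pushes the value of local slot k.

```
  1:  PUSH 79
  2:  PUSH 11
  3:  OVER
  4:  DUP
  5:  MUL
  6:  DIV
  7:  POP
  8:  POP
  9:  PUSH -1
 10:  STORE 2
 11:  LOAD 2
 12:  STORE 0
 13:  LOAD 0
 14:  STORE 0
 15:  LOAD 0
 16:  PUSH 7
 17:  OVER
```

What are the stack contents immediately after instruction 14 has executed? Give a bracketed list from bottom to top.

PUSH 79 -> [79]
PUSH 11 -> [79, 11]
OVER    -> [79, 11, 79]
DUP     -> [79, 11, 79, 79]
MUL     -> [79, 11, 6241]
DIV     -> [79, 0]
POP     -> [79]
POP     -> []
PUSH -1 -> [-1]
STORE 2 -> []
LOAD 2  -> [-1]
STORE 0 -> []
LOAD 0  -> [-1]
STORE 0 -> []

[]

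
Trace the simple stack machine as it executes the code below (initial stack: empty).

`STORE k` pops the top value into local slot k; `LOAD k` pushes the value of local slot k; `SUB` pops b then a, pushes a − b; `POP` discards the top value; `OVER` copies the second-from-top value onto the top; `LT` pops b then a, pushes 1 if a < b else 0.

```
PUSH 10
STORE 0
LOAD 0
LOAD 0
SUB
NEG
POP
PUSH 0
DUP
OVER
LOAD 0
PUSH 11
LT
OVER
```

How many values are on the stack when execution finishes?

5

PUSH 10 → 10
STORE 0 → (empty)
LOAD 0  → 10
LOAD 0  → 10 10
SUB     → 0
NEG     → 0
POP     → (empty)
PUSH 0  → 0
DUP     → 0 0
OVER    → 0 0 0
LOAD 0  → 0 0 0 10
PUSH 11 → 0 0 0 10 11
LT      → 0 0 0 1
OVER    → 0 0 0 1 0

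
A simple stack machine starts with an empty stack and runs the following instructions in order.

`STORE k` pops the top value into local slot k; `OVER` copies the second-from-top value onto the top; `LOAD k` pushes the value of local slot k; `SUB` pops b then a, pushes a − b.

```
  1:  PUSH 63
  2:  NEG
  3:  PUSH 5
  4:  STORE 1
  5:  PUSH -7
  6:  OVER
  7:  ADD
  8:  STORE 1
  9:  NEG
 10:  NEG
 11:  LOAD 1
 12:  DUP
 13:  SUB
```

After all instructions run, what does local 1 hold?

-70

PUSH 63 -> [63]
NEG     -> [-63]
PUSH 5  -> [-63, 5]
STORE 1 -> [-63]
PUSH -7 -> [-63, -7]
OVER    -> [-63, -7, -63]
ADD     -> [-63, -70]
STORE 1 -> [-63]
NEG     -> [63]
NEG     -> [-63]
LOAD 1  -> [-63, -70]
DUP     -> [-63, -70, -70]
SUB     -> [-63, 0]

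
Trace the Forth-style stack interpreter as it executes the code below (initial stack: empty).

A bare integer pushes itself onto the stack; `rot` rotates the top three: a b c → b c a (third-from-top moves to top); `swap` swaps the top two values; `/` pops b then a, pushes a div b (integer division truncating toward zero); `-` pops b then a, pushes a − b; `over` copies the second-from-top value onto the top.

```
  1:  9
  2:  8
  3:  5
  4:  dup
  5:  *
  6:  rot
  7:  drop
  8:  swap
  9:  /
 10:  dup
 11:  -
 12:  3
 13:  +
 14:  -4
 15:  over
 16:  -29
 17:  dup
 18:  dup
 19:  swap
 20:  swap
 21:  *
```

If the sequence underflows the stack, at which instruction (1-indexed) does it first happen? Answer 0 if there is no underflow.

9    -> 9
8    -> 9 8
5    -> 9 8 5
dup  -> 9 8 5 5
*    -> 9 8 25
rot  -> 8 25 9
drop -> 8 25
swap -> 25 8
/    -> 3
dup  -> 3 3
-    -> 0
3    -> 0 3
+    -> 3
-4   -> 3 -4
over -> 3 -4 3
-29  -> 3 -4 3 -29
dup  -> 3 -4 3 -29 -29
dup  -> 3 -4 3 -29 -29 -29
swap -> 3 -4 3 -29 -29 -29
swap -> 3 -4 3 -29 -29 -29
*    -> 3 -4 3 -29 841

0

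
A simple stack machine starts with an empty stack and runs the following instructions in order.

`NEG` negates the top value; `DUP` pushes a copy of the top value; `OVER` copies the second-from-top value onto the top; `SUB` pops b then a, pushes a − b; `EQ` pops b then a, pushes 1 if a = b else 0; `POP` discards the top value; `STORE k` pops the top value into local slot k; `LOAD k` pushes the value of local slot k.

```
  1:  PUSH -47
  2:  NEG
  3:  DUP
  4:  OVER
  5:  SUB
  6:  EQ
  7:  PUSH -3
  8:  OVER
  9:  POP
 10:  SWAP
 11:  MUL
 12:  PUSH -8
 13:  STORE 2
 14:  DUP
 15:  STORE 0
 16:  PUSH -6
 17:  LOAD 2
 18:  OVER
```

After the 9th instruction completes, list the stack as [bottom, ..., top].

PUSH -47 -> -47
NEG      -> 47
DUP      -> 47 47
OVER     -> 47 47 47
SUB      -> 47 0
EQ       -> 0
PUSH -3  -> 0 -3
OVER     -> 0 -3 0
POP      -> 0 -3

[0, -3]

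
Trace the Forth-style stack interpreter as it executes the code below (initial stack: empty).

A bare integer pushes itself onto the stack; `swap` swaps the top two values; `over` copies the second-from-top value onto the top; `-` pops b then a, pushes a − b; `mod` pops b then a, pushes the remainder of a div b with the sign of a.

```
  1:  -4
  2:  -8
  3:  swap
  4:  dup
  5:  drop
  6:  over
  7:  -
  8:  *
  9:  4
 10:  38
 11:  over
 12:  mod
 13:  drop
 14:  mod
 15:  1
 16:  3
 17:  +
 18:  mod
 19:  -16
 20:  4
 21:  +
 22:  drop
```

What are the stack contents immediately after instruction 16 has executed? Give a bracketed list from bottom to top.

[0, 1, 3]

-4    -4
-8    -4 -8
swap  -8 -4
dup   -8 -4 -4
drop  -8 -4
over  -8 -4 -8
-     -8 4
*     -32
4     -32 4
38    -32 4 38
over  -32 4 38 4
mod   -32 4 2
drop  -32 4
mod   0
1     0 1
3     0 1 3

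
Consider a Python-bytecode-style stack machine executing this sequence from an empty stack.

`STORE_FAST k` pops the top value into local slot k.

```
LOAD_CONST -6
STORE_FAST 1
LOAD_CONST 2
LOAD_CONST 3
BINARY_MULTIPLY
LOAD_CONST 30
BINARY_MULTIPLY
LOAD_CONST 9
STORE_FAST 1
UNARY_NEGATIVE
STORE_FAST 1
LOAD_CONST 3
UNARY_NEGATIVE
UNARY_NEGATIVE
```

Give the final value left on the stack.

3

LOAD_CONST -6   → [-6]
STORE_FAST 1    → []
LOAD_CONST 2    → [2]
LOAD_CONST 3    → [2, 3]
BINARY_MULTIPLY → [6]
LOAD_CONST 30   → [6, 30]
BINARY_MULTIPLY → [180]
LOAD_CONST 9    → [180, 9]
STORE_FAST 1    → [180]
UNARY_NEGATIVE  → [-180]
STORE_FAST 1    → []
LOAD_CONST 3    → [3]
UNARY_NEGATIVE  → [-3]
UNARY_NEGATIVE  → [3]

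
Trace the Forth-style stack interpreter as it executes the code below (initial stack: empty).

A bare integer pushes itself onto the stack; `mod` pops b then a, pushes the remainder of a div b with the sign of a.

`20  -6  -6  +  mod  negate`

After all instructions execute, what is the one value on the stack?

20     -> 20
-6     -> 20 -6
-6     -> 20 -6 -6
+      -> 20 -12
mod    -> 8
negate -> -8

-8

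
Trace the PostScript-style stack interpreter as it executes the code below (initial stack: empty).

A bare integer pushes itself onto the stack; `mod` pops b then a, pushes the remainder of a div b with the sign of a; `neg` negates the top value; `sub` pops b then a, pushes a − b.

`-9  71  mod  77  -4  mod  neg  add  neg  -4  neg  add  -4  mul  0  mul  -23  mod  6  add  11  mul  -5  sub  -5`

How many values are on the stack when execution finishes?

2

-9  : -9
71  : -9 71
mod : -9
77  : -9 77
-4  : -9 77 -4
mod : -9 1
neg : -9 -1
add : -10
neg : 10
-4  : 10 -4
neg : 10 4
add : 14
-4  : 14 -4
mul : -56
0   : -56 0
mul : 0
-23 : 0 -23
mod : 0
6   : 0 6
add : 6
11  : 6 11
mul : 66
-5  : 66 -5
sub : 71
-5  : 71 -5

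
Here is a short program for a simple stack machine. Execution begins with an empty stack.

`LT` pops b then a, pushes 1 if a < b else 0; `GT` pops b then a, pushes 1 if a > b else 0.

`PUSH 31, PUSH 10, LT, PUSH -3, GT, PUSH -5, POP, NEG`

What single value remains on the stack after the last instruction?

PUSH 31 : 31
PUSH 10 : 31 10
LT      : 0
PUSH -3 : 0 -3
GT      : 1
PUSH -5 : 1 -5
POP     : 1
NEG     : -1

-1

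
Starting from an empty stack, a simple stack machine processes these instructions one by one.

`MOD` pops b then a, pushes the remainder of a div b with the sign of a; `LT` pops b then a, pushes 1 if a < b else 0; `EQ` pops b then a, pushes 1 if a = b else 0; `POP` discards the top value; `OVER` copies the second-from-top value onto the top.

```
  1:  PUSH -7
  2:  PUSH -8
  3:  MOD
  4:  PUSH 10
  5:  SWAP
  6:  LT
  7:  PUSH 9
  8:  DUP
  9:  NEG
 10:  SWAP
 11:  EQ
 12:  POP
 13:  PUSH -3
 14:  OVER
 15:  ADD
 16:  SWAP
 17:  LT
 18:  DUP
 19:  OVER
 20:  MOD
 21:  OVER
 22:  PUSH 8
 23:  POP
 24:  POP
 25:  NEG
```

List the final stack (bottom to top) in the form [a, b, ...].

[1, 0]

PUSH -7 -> [-7]
PUSH -8 -> [-7, -8]
MOD     -> [-7]
PUSH 10 -> [-7, 10]
SWAP    -> [10, -7]
LT      -> [0]
PUSH 9  -> [0, 9]
DUP     -> [0, 9, 9]
NEG     -> [0, 9, -9]
SWAP    -> [0, -9, 9]
EQ      -> [0, 0]
POP     -> [0]
PUSH -3 -> [0, -3]
OVER    -> [0, -3, 0]
ADD     -> [0, -3]
SWAP    -> [-3, 0]
LT      -> [1]
DUP     -> [1, 1]
OVER    -> [1, 1, 1]
MOD     -> [1, 0]
OVER    -> [1, 0, 1]
PUSH 8  -> [1, 0, 1, 8]
POP     -> [1, 0, 1]
POP     -> [1, 0]
NEG     -> [1, 0]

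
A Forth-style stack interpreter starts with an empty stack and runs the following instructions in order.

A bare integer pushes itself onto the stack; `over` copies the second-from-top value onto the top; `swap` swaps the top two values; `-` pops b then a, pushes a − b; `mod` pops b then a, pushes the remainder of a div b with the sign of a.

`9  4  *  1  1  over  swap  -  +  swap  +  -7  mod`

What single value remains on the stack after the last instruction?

9    → 9
4    → 9 4
*    → 36
1    → 36 1
1    → 36 1 1
over → 36 1 1 1
swap → 36 1 1 1
-    → 36 1 0
+    → 36 1
swap → 1 36
+    → 37
-7   → 37 -7
mod  → 2

2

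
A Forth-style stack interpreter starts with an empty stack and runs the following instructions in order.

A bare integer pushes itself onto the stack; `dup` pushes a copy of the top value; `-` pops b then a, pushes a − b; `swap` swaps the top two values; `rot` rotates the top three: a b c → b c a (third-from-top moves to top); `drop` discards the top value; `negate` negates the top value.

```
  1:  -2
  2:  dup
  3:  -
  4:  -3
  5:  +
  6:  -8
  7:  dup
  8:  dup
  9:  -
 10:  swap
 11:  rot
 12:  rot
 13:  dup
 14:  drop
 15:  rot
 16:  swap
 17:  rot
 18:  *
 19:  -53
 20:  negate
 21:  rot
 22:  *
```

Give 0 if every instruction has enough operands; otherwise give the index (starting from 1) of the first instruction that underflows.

-2      -2
dup     -2 -2
-       0
-3      0 -3
+       -3
-8      -3 -8
dup     -3 -8 -8
dup     -3 -8 -8 -8
-       -3 -8 0
swap    -3 0 -8
rot     0 -8 -3
rot     -8 -3 0
dup     -8 -3 0 0
drop    -8 -3 0
rot     -3 0 -8
swap    -3 -8 0
rot     -8 0 -3
*       -8 0
-53     -8 0 -53
negate  -8 0 53
rot     0 53 -8
*       0 -424

0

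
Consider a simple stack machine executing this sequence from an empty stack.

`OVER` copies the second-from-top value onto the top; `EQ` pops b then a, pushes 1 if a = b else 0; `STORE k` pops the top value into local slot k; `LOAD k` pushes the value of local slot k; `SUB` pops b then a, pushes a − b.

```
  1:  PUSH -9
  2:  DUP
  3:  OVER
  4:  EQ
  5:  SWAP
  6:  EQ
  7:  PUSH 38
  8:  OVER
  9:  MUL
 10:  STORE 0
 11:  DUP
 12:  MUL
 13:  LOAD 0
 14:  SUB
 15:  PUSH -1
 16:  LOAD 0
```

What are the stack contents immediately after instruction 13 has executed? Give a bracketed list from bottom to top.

[0, 0]

PUSH -9 : [-9]
DUP     : [-9, -9]
OVER    : [-9, -9, -9]
EQ      : [-9, 1]
SWAP    : [1, -9]
EQ      : [0]
PUSH 38 : [0, 38]
OVER    : [0, 38, 0]
MUL     : [0, 0]
STORE 0 : [0]
DUP     : [0, 0]
MUL     : [0]
LOAD 0  : [0, 0]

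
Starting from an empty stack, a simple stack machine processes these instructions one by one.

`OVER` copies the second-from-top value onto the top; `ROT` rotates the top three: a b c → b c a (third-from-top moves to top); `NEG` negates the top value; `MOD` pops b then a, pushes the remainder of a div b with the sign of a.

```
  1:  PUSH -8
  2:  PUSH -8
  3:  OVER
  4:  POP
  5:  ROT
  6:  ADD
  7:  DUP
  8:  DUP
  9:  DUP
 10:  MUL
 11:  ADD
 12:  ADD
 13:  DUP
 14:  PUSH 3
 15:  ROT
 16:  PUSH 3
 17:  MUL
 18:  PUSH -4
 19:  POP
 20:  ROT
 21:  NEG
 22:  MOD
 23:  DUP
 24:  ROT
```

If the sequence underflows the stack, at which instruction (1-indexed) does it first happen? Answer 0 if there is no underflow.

PUSH -8 -> [-8]
PUSH -8 -> [-8, -8]
OVER    -> [-8, -8, -8]
POP     -> [-8, -8]
ROT  — needs 3 operands, stack has 2 → underflow

5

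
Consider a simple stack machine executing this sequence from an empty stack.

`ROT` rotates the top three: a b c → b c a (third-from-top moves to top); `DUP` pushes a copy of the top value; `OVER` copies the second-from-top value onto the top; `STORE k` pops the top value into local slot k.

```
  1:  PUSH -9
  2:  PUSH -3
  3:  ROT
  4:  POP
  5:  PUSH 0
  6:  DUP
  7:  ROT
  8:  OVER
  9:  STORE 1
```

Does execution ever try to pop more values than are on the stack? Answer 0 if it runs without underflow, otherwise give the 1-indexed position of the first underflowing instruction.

PUSH -9 → [-9]
PUSH -3 → [-9, -3]
ROT  — needs 3 operands, stack has 2 → underflow

3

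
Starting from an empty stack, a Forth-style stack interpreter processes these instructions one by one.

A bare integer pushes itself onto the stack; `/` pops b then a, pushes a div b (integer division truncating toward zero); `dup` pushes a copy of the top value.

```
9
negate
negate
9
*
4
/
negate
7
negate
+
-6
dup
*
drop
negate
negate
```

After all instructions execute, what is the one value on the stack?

-27

9      → 9
negate → -9
negate → 9
9      → 9 9
*      → 81
4      → 81 4
/      → 20
negate → -20
7      → -20 7
negate → -20 -7
+      → -27
-6     → -27 -6
dup    → -27 -6 -6
*      → -27 36
drop   → -27
negate → 27
negate → -27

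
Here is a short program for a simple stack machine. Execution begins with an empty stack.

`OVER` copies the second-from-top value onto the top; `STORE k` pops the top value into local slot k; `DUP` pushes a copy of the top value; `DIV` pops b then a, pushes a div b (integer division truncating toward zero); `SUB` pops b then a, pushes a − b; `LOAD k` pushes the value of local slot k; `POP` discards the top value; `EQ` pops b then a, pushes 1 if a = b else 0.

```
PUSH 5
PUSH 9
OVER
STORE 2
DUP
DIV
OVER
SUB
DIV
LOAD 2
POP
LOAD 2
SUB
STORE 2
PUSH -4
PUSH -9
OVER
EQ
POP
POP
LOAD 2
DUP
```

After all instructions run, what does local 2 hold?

-6

PUSH 5   5
PUSH 9   5 9
OVER     5 9 5
STORE 2  5 9
DUP      5 9 9
DIV      5 1
OVER     5 1 5
SUB      5 -4
DIV      -1
LOAD 2   -1 5
POP      -1
LOAD 2   -1 5
SUB      -6
STORE 2  (empty)
PUSH -4  -4
PUSH -9  -4 -9
OVER     -4 -9 -4
EQ       -4 0
POP      -4
POP      (empty)
LOAD 2   -6
DUP      -6 -6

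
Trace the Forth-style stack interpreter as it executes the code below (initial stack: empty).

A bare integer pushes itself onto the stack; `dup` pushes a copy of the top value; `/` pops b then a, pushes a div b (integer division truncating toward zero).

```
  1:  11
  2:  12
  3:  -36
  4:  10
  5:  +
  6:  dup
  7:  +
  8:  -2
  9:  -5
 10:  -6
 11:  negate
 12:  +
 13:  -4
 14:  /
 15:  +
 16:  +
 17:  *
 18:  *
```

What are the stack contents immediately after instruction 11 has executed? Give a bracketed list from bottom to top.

[11, 12, -52, -2, -5, 6]

11      [11]
12      [11, 12]
-36     [11, 12, -36]
10      [11, 12, -36, 10]
+       [11, 12, -26]
dup     [11, 12, -26, -26]
+       [11, 12, -52]
-2      [11, 12, -52, -2]
-5      [11, 12, -52, -2, -5]
-6      [11, 12, -52, -2, -5, -6]
negate  [11, 12, -52, -2, -5, 6]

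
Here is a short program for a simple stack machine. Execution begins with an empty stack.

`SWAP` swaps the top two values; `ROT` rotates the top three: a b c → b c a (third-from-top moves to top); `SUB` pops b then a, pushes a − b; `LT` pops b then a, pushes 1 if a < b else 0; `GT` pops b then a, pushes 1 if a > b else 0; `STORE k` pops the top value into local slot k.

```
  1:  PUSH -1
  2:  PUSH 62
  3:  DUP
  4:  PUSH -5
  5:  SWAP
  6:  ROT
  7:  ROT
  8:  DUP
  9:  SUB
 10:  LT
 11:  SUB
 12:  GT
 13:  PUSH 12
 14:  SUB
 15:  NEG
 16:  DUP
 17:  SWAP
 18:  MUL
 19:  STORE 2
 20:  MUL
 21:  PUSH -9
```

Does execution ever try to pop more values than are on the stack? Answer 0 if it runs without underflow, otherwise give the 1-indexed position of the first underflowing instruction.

20

PUSH -1 : -1
PUSH 62 : -1 62
DUP     : -1 62 62
PUSH -5 : -1 62 62 -5
SWAP    : -1 62 -5 62
ROT     : -1 -5 62 62
ROT     : -1 62 62 -5
DUP     : -1 62 62 -5 -5
SUB     : -1 62 62 0
LT      : -1 62 0
SUB     : -1 62
GT      : 0
PUSH 12 : 0 12
SUB     : -12
NEG     : 12
DUP     : 12 12
SWAP    : 12 12
MUL     : 144
STORE 2 : (empty)
MUL  — needs 2 operands, stack has 0 → underflow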